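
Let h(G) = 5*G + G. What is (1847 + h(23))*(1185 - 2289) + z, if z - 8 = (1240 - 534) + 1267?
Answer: -2189459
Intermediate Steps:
h(G) = 6*G
z = 1981 (z = 8 + ((1240 - 534) + 1267) = 8 + (706 + 1267) = 8 + 1973 = 1981)
(1847 + h(23))*(1185 - 2289) + z = (1847 + 6*23)*(1185 - 2289) + 1981 = (1847 + 138)*(-1104) + 1981 = 1985*(-1104) + 1981 = -2191440 + 1981 = -2189459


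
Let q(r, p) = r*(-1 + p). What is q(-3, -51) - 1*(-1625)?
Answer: 1781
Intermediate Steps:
q(-3, -51) - 1*(-1625) = -3*(-1 - 51) - 1*(-1625) = -3*(-52) + 1625 = 156 + 1625 = 1781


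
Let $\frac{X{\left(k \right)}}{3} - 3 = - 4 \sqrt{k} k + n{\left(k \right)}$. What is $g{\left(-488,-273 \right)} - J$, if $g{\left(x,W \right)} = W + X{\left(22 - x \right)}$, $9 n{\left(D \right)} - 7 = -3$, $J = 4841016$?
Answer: $- \frac{14523836}{3} - 6120 \sqrt{510} \approx -4.9795 \cdot 10^{6}$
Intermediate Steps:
$n{\left(D \right)} = \frac{4}{9}$ ($n{\left(D \right)} = \frac{7}{9} + \frac{1}{9} \left(-3\right) = \frac{7}{9} - \frac{1}{3} = \frac{4}{9}$)
$X{\left(k \right)} = \frac{31}{3} - 12 k^{\frac{3}{2}}$ ($X{\left(k \right)} = 9 + 3 \left(- 4 \sqrt{k} k + \frac{4}{9}\right) = 9 + 3 \left(- 4 k^{\frac{3}{2}} + \frac{4}{9}\right) = 9 + 3 \left(\frac{4}{9} - 4 k^{\frac{3}{2}}\right) = 9 - \left(- \frac{4}{3} + 12 k^{\frac{3}{2}}\right) = \frac{31}{3} - 12 k^{\frac{3}{2}}$)
$g{\left(x,W \right)} = \frac{31}{3} + W - 12 \left(22 - x\right)^{\frac{3}{2}}$ ($g{\left(x,W \right)} = W - \left(- \frac{31}{3} + 12 \left(22 - x\right)^{\frac{3}{2}}\right) = \frac{31}{3} + W - 12 \left(22 - x\right)^{\frac{3}{2}}$)
$g{\left(-488,-273 \right)} - J = \left(\frac{31}{3} - 273 - 12 \left(22 - -488\right)^{\frac{3}{2}}\right) - 4841016 = \left(\frac{31}{3} - 273 - 12 \left(22 + 488\right)^{\frac{3}{2}}\right) - 4841016 = \left(\frac{31}{3} - 273 - 12 \cdot 510^{\frac{3}{2}}\right) - 4841016 = \left(\frac{31}{3} - 273 - 12 \cdot 510 \sqrt{510}\right) - 4841016 = \left(\frac{31}{3} - 273 - 6120 \sqrt{510}\right) - 4841016 = \left(- \frac{788}{3} - 6120 \sqrt{510}\right) - 4841016 = - \frac{14523836}{3} - 6120 \sqrt{510}$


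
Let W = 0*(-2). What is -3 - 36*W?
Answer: -3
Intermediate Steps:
W = 0
-3 - 36*W = -3 - 36*0 = -3 - 9*0 = -3 + 0 = -3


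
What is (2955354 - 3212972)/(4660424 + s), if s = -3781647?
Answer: -257618/878777 ≈ -0.29316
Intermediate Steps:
(2955354 - 3212972)/(4660424 + s) = (2955354 - 3212972)/(4660424 - 3781647) = -257618/878777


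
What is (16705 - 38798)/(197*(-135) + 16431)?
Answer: 22093/10164 ≈ 2.1737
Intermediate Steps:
(16705 - 38798)/(197*(-135) + 16431) = -22093/(-26595 + 16431) = -22093/(-10164) = -22093*(-1/10164) = 22093/10164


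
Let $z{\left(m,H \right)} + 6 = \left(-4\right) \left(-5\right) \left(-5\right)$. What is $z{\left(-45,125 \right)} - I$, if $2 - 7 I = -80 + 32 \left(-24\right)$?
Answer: $- \frac{1592}{7} \approx -227.43$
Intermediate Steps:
$I = \frac{850}{7}$ ($I = \frac{2}{7} - \frac{-80 + 32 \left(-24\right)}{7} = \frac{2}{7} - \frac{-80 - 768}{7} = \frac{2}{7} - - \frac{848}{7} = \frac{2}{7} + \frac{848}{7} = \frac{850}{7} \approx 121.43$)
$z{\left(m,H \right)} = -106$ ($z{\left(m,H \right)} = -6 + \left(-4\right) \left(-5\right) \left(-5\right) = -6 + 20 \left(-5\right) = -6 - 100 = -106$)
$z{\left(-45,125 \right)} - I = -106 - \frac{850}{7} = - \frac{1592}{7}$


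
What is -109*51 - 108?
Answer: -5667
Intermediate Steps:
-109*51 - 108 = -5559 - 108 = -5667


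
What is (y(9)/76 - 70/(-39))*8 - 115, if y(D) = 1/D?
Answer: -223699/2223 ≈ -100.63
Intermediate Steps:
(y(9)/76 - 70/(-39))*8 - 115 = (1/(9*76) - 70/(-39))*8 - 115 = ((1/9)*(1/76) - 70*(-1/39))*8 - 115 = (1/684 + 70/39)*8 - 115 = (15973/8892)*8 - 115 = 31946/2223 - 115 = -223699/2223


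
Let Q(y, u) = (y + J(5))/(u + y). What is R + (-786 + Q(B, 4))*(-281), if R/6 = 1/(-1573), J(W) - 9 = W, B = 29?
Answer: 1040538767/4719 ≈ 2.2050e+5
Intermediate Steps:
J(W) = 9 + W
Q(y, u) = (14 + y)/(u + y) (Q(y, u) = (y + (9 + 5))/(u + y) = (y + 14)/(u + y) = (14 + y)/(u + y))
R = -6/1573 (R = 6/(-1573) = 6*(-1/1573) = -6/1573 ≈ -0.0038144)
R + (-786 + Q(B, 4))*(-281) = -6/1573 + (-786 + (14 + 29)/(4 + 29))*(-281) = -6/1573 + (-786 + 43/33)*(-281) = -6/1573 - 25895/33*(-281) = -6/1573 + 7276495/33 = 1040538767/4719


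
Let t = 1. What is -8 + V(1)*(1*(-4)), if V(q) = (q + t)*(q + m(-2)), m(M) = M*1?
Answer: 0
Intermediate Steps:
m(M) = M
V(q) = (1 + q)*(-2 + q) (V(q) = (q + 1)*(q - 2) = (1 + q)*(-2 + q))
-8 + V(1)*(1*(-4)) = -8 + (-2 + 1² - 1*1)*(1*(-4)) = -8 + (-2 + 1 - 1)*(-4) = -8 - 2*(-4) = -8 + 8 = 0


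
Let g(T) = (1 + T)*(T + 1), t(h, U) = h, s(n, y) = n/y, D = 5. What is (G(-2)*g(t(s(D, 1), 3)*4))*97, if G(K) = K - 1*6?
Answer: -342216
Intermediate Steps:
G(K) = -6 + K (G(K) = K - 6 = -6 + K)
g(T) = (1 + T)² (g(T) = (1 + T)*(1 + T) = (1 + T)²)
(G(-2)*g(t(s(D, 1), 3)*4))*97 = ((-6 - 2)*(1 + (5/1)*4)²)*97 = -8*(1 + (5*1)*4)²*97 = -8*(1 + 5*4)²*97 = -8*(1 + 20)²*97 = -8*21²*97 = -8*441*97 = -3528*97 = -342216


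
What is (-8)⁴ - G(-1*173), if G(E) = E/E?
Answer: 4095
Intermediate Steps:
G(E) = 1
(-8)⁴ - G(-1*173) = (-8)⁴ - 1*1 = 4096 - 1 = 4095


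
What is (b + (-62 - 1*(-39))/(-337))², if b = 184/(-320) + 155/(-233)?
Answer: 13549930326529/9864875905600 ≈ 1.3736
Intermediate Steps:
b = -11559/9320 (b = 184*(-1/320) + 155*(-1/233) = -23/40 - 155/233 = -11559/9320 ≈ -1.2402)
(b + (-62 - 1*(-39))/(-337))² = (-11559/9320 + (-62 - 1*(-39))/(-337))² = (-11559/9320 + (-62 + 39)*(-1/337))² = (-11559/9320 - 23*(-1/337))² = (-11559/9320 + 23/337)² = (-3681023/3140840)² = 13549930326529/9864875905600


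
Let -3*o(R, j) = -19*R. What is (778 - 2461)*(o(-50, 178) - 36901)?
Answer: 62637333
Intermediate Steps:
o(R, j) = 19*R/3 (o(R, j) = -(-19)*R/3 = 19*R/3)
(778 - 2461)*(o(-50, 178) - 36901) = (778 - 2461)*((19/3)*(-50) - 36901) = -1683*(-950/3 - 36901) = -1683*(-111653/3) = 62637333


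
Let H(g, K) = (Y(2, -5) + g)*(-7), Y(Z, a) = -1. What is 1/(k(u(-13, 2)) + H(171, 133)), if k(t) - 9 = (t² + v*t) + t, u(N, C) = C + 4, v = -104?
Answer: -1/1763 ≈ -0.00056721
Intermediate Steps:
u(N, C) = 4 + C
k(t) = 9 + t² - 103*t (k(t) = 9 + ((t² - 104*t) + t) = 9 + (t² - 103*t) = 9 + t² - 103*t)
H(g, K) = 7 - 7*g (H(g, K) = (-1 + g)*(-7) = 7 - 7*g)
1/(k(u(-13, 2)) + H(171, 133)) = 1/((9 + (4 + 2)² - 103*(4 + 2)) + (7 - 7*171)) = 1/((9 + 6² - 103*6) + (7 - 1197)) = 1/((9 + 36 - 618) - 1190) = 1/(-573 - 1190) = 1/(-1763) = -1/1763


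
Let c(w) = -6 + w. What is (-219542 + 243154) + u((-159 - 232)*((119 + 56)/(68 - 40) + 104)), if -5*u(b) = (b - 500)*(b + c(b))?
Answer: -30078460453/40 ≈ -7.5196e+8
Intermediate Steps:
u(b) = -(-500 + b)*(-6 + 2*b)/5 (u(b) = -(b - 500)*(b + (-6 + b))/5 = -(-500 + b)*(-6 + 2*b)/5)
(-219542 + 243154) + u((-159 - 232)*((119 + 56)/(68 - 40) + 104)) = (-219542 + 243154) + (-600 - 2*(-159 - 232)**2*((119 + 56)/(68 - 40) + 104)**2/5 + 1006*((-159 - 232)*((119 + 56)/(68 - 40) + 104))/5) = 23612 + (-600 - 2*152881*(175/28 + 104)**2/5 + 1006*(-391*(175/28 + 104))/5) = 23612 + (-600 - 2*152881*(175*(1/28) + 104)**2/5 + 1006*(-391*(175*(1/28) + 104))/5) = 23612 + (-600 - 2*152881*(25/4 + 104)**2/5 + 1006*(-391*(25/4 + 104))/5) = 23612 + (-600 - 2*(-391*441/4)**2/5 + 1006*(-391*441/4)/5) = 23612 + (-600 - 2*(-172431/4)**2/5 + (1006/5)*(-172431/4)) = 23612 + (-600 - 2/5*29732449761/16 - 86732793/10) = 23612 + (-600 - 29732449761/40 - 86732793/10) = 23612 - 30079404933/40 = -30078460453/40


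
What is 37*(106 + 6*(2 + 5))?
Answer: 5476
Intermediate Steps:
37*(106 + 6*(2 + 5)) = 37*(106 + 6*7) = 37*(106 + 42) = 37*148 = 5476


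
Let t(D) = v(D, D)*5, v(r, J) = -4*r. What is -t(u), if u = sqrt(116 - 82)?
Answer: 20*sqrt(34) ≈ 116.62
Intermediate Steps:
u = sqrt(34) ≈ 5.8309
t(D) = -20*D (t(D) = -4*D*5 = -20*D)
-t(u) = -(-20)*sqrt(34) = 20*sqrt(34)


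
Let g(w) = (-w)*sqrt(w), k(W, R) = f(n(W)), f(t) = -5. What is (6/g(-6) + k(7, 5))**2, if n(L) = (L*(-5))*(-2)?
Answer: (30 + I*sqrt(6))**2/36 ≈ 24.833 + 4.0825*I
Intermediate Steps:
n(L) = 10*L (n(L) = -5*L*(-2) = 10*L)
k(W, R) = -5
g(w) = -w**(3/2)
(6/g(-6) + k(7, 5))**2 = (6/((-(-6)**(3/2))) - 5)**2 = (6/((-(-6)*I*sqrt(6))) - 5)**2 = (6/((6*I*sqrt(6))) - 5)**2 = (6*(-I*sqrt(6)/36) - 5)**2 = (-I*sqrt(6)/6 - 5)**2 = (-5 - I*sqrt(6)/6)**2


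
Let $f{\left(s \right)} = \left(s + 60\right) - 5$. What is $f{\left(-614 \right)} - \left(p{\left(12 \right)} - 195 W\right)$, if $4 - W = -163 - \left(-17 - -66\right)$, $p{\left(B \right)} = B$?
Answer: $41549$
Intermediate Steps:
$W = 216$ ($W = 4 - \left(-163 - \left(-17 - -66\right)\right) = 4 - \left(-163 - \left(-17 + 66\right)\right) = 4 - \left(-163 - 49\right) = 4 - -212 = 4 + 212 = 216$)
$f{\left(s \right)} = 55 + s$ ($f{\left(s \right)} = \left(60 + s\right) - 5 = 55 + s$)
$f{\left(-614 \right)} - \left(p{\left(12 \right)} - 195 W\right) = \left(55 - 614\right) - \left(12 - 42120\right) = -559 - \left(12 - 42120\right) = -559 - -42108 = -559 + 42108 = 41549$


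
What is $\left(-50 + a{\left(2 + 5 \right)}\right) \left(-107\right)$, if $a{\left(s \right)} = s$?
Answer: $4601$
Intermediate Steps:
$\left(-50 + a{\left(2 + 5 \right)}\right) \left(-107\right) = \left(-50 + \left(2 + 5\right)\right) \left(-107\right) = \left(-50 + 7\right) \left(-107\right) = \left(-43\right) \left(-107\right) = 4601$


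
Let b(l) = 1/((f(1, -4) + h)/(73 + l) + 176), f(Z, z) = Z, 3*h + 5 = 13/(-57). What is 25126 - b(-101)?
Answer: 21176564902/842815 ≈ 25126.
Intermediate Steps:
h = -298/171 (h = -5/3 + (13/(-57))/3 = -5/3 + (13*(-1/57))/3 = -5/3 + (1/3)*(-13/57) = -5/3 - 13/171 = -298/171 ≈ -1.7427)
b(l) = 1/(176 - 127/(171*(73 + l))) (b(l) = 1/((1 - 298/171)/(73 + l) + 176) = 1/(-127/(171*(73 + l)) + 176) = 1/(176 - 127/(171*(73 + l))))
25126 - b(-101) = 25126 - 171*(73 - 101)/(2196881 + 30096*(-101)) = 25126 - 171*(-28)/(2196881 - 3039696) = 25126 - 171*(-28)/(-842815) = 25126 - 171*(-1)*(-28)/842815 = 25126 - 1*4788/842815 = 25126 - 4788/842815 = 21176564902/842815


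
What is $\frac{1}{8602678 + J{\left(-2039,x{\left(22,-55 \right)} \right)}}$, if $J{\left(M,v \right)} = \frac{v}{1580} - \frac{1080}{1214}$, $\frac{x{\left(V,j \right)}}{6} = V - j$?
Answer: $\frac{479530}{4125241894957} \approx 1.1624 \cdot 10^{-7}$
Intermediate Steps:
$x{\left(V,j \right)} = - 6 j + 6 V$ ($x{\left(V,j \right)} = 6 \left(V - j\right) = - 6 j + 6 V$)
$J{\left(M,v \right)} = - \frac{540}{607} + \frac{v}{1580}$ ($J{\left(M,v \right)} = v \frac{1}{1580} - \frac{540}{607} = \frac{v}{1580} - \frac{540}{607} = - \frac{540}{607} + \frac{v}{1580}$)
$\frac{1}{8602678 + J{\left(-2039,x{\left(22,-55 \right)} \right)}} = \frac{1}{8602678 - \left(\frac{540}{607} - \frac{\left(-6\right) \left(-55\right) + 6 \cdot 22}{1580}\right)} = \frac{1}{8602678 - \left(\frac{540}{607} - \frac{330 + 132}{1580}\right)} = \frac{1}{8602678 + \left(- \frac{540}{607} + \frac{1}{1580} \cdot 462\right)} = \frac{1}{8602678 + \left(- \frac{540}{607} + \frac{231}{790}\right)} = \frac{1}{8602678 - \frac{286383}{479530}} = \frac{1}{\frac{4125241894957}{479530}} = \frac{479530}{4125241894957}$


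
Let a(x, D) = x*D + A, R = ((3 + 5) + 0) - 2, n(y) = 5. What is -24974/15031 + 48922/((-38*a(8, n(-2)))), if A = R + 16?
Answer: -397092663/17706518 ≈ -22.426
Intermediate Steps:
R = 6 (R = (8 + 0) - 2 = 8 - 2 = 6)
A = 22 (A = 6 + 16 = 22)
a(x, D) = 22 + D*x (a(x, D) = x*D + 22 = D*x + 22 = 22 + D*x)
-24974/15031 + 48922/((-38*a(8, n(-2)))) = -24974/15031 + 48922/((-38*(22 + 5*8))) = -24974*1/15031 + 48922/((-38*(22 + 40))) = -24974/15031 + 48922/((-38*62)) = -24974/15031 + 48922/(-2356) = -24974/15031 + 48922*(-1/2356) = -24974/15031 - 24461/1178 = -397092663/17706518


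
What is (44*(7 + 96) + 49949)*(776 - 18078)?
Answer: -942630262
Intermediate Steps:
(44*(7 + 96) + 49949)*(776 - 18078) = (44*103 + 49949)*(-17302) = (4532 + 49949)*(-17302) = 54481*(-17302) = -942630262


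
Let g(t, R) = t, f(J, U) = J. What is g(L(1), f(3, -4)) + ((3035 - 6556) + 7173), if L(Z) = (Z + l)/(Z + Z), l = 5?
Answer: 3655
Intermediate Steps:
L(Z) = (5 + Z)/(2*Z) (L(Z) = (Z + 5)/(Z + Z) = (5 + Z)/((2*Z)) = (5 + Z)*(1/(2*Z)) = (5 + Z)/(2*Z))
g(L(1), f(3, -4)) + ((3035 - 6556) + 7173) = (½)*(5 + 1)/1 + ((3035 - 6556) + 7173) = (½)*1*6 + (-3521 + 7173) = 3 + 3652 = 3655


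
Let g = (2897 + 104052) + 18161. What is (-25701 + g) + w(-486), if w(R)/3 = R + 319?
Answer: 98908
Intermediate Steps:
w(R) = 957 + 3*R (w(R) = 3*(R + 319) = 3*(319 + R) = 957 + 3*R)
g = 125110 (g = 106949 + 18161 = 125110)
(-25701 + g) + w(-486) = (-25701 + 125110) + (957 + 3*(-486)) = 99409 + (957 - 1458) = 99409 - 501 = 98908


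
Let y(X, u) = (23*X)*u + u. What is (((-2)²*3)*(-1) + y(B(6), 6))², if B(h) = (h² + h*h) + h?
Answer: 115734564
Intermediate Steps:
B(h) = h + 2*h² (B(h) = (h² + h²) + h = 2*h² + h = h + 2*h²)
y(X, u) = u + 23*X*u (y(X, u) = 23*X*u + u = u + 23*X*u)
(((-2)²*3)*(-1) + y(B(6), 6))² = (((-2)²*3)*(-1) + 6*(1 + 23*(6*(1 + 2*6))))² = ((4*3)*(-1) + 6*(1 + 23*(6*(1 + 12))))² = (12*(-1) + 6*(1 + 23*(6*13)))² = (-12 + 6*(1 + 23*78))² = (-12 + 6*(1 + 1794))² = (-12 + 6*1795)² = (-12 + 10770)² = 10758² = 115734564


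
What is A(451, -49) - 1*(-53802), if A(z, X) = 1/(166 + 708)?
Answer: 47022949/874 ≈ 53802.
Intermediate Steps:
A(z, X) = 1/874
A(451, -49) - 1*(-53802) = 1/874 - 1*(-53802) = 1/874 + 53802 = 47022949/874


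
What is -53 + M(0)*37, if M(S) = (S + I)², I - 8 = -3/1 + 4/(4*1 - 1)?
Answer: 12880/9 ≈ 1431.1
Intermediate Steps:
I = 19/3 (I = 8 + (-3/1 + 4/(4*1 - 1)) = 8 + (-3*1 + 4/(4 - 1)) = 8 + (-3 + 4/3) = 8 - 5/3 = 19/3 ≈ 6.3333)
M(S) = (19/3 + S)² (M(S) = (S + 19/3)² = (19/3 + S)²)
-53 + M(0)*37 = -53 + ((19 + 3*0)²/9)*37 = -53 + ((19 + 0)²/9)*37 = -53 + ((⅑)*19²)*37 = -53 + ((⅑)*361)*37 = -53 + (361/9)*37 = -53 + 13357/9 = 12880/9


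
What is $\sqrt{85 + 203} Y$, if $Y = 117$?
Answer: $1404 \sqrt{2} \approx 1985.6$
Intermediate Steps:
$\sqrt{85 + 203} Y = \sqrt{85 + 203} \cdot 117 = \sqrt{288} \cdot 117 = 12 \sqrt{2} \cdot 117 = 1404 \sqrt{2}$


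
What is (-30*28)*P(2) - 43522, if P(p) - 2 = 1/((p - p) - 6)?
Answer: -45062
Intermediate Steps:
P(p) = 11/6 (P(p) = 2 + 1/((p - p) - 6) = 2 + 1/(0 - 6) = 2 + 1/(-6) = 2 - 1/6 = 11/6)
(-30*28)*P(2) - 43522 = -30*28*(11/6) - 43522 = -840*11/6 - 43522 = -1540 - 43522 = -45062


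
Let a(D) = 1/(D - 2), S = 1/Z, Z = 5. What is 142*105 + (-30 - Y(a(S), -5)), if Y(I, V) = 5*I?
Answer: 133945/9 ≈ 14883.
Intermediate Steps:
S = 1/5 ≈ 0.20000
a(D) = 1/(-2 + D)
142*105 + (-30 - Y(a(S), -5)) = 142*105 + (-30 - 5/(-2 + 1/5)) = 14910 + (-30 - 5/(-9/5)) = 14910 + (-30 - 5*(-5)/9) = 14910 + (-30 - 1*(-25/9)) = 14910 + (-30 + 25/9) = 14910 - 245/9 = 133945/9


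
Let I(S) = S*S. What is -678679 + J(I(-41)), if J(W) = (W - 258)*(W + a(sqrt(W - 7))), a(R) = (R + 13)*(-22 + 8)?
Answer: 1454398 - 59766*sqrt(186) ≈ 6.3930e+5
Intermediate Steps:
I(S) = S**2
a(R) = -182 - 14*R (a(R) = (13 + R)*(-14) = -182 - 14*R)
J(W) = (-258 + W)*(-182 + W - 14*sqrt(-7 + W)) (J(W) = (W - 258)*(W + (-182 - 14*sqrt(W - 7))) = (-258 + W)*(W + (-182 - 14*sqrt(-7 + W))) = (-258 + W)*(-182 + W - 14*sqrt(-7 + W)))
-678679 + J(I(-41)) = -678679 + (46956 + ((-41)**2)**2 - 440*(-41)**2 + 3612*sqrt(-7 + (-41)**2) - 14*(-41)**2*sqrt(-7 + (-41)**2)) = -678679 + (46956 + 1681**2 - 440*1681 + 3612*sqrt(-7 + 1681) - 14*1681*sqrt(-7 + 1681)) = -678679 + (46956 + 2825761 - 739640 + 3612*sqrt(1674) - 14*1681*sqrt(1674)) = -678679 + (46956 + 2825761 - 739640 + 3612*(3*sqrt(186)) - 14*1681*3*sqrt(186)) = -678679 + (46956 + 2825761 - 739640 + 10836*sqrt(186) - 70602*sqrt(186)) = -678679 + (2133077 - 59766*sqrt(186)) = 1454398 - 59766*sqrt(186)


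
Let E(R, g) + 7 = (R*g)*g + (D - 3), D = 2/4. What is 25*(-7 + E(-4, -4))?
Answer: -4025/2 ≈ -2012.5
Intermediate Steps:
D = ½ (D = 2*(¼) = ½ ≈ 0.50000)
E(R, g) = -19/2 + R*g² (E(R, g) = -7 + ((R*g)*g + (½ - 3)) = -7 + (R*g² - 5/2) = -7 + (-5/2 + R*g²) = -19/2 + R*g²)
25*(-7 + E(-4, -4)) = 25*(-7 + (-19/2 - 4*(-4)²)) = 25*(-7 + (-19/2 - 4*16)) = 25*(-7 + (-19/2 - 64)) = 25*(-7 - 147/2) = 25*(-161/2) = -4025/2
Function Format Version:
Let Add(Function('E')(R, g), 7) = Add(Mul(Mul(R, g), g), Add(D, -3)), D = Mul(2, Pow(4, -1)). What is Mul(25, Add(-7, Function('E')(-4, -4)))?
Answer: Rational(-4025, 2) ≈ -2012.5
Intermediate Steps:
D = Rational(1, 2) (D = Mul(2, Rational(1, 4)) = Rational(1, 2) ≈ 0.50000)
Function('E')(R, g) = Add(Rational(-19, 2), Mul(R, Pow(g, 2))) (Function('E')(R, g) = Add(-7, Add(Mul(Mul(R, g), g), Add(Rational(1, 2), -3))) = Add(-7, Add(Mul(R, Pow(g, 2)), Rational(-5, 2))) = Add(-7, Add(Rational(-5, 2), Mul(R, Pow(g, 2)))) = Add(Rational(-19, 2), Mul(R, Pow(g, 2))))
Mul(25, Add(-7, Function('E')(-4, -4))) = Mul(25, Add(-7, Add(Rational(-19, 2), Mul(-4, Pow(-4, 2))))) = Mul(25, Add(-7, Add(Rational(-19, 2), Mul(-4, 16)))) = Mul(25, Add(-7, Add(Rational(-19, 2), -64))) = Mul(25, Add(-7, Rational(-147, 2))) = Mul(25, Rational(-161, 2)) = Rational(-4025, 2)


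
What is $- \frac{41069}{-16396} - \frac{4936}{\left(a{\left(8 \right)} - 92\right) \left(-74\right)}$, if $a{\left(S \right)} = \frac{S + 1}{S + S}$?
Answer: $\frac{1575660791}{887531876} \approx 1.7753$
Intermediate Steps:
$a{\left(S \right)} = \frac{1 + S}{2 S}$
$- \frac{41069}{-16396} - \frac{4936}{\left(a{\left(8 \right)} - 92\right) \left(-74\right)} = - \frac{41069}{-16396} - \frac{4936}{\left(\frac{1 + 8}{2 \cdot 8} - 92\right) \left(-74\right)} = \left(-41069\right) \left(- \frac{1}{16396}\right) - \frac{4936}{\left(\frac{1}{2} \cdot \frac{1}{8} \cdot 9 - 92\right) \left(-74\right)} = \frac{41069}{16396} - \frac{4936}{\left(\frac{9}{16} - 92\right) \left(-74\right)} = \frac{41069}{16396} - \frac{4936}{\left(- \frac{1463}{16}\right) \left(-74\right)} = \frac{41069}{16396} - \frac{4936}{\frac{54131}{8}} = \frac{41069}{16396} - \frac{39488}{54131} = \frac{1575660791}{887531876}$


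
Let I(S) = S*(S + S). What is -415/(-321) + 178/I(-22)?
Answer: 229429/155364 ≈ 1.4767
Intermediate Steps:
I(S) = 2*S² (I(S) = S*(2*S) = 2*S²)
-415/(-321) + 178/I(-22) = -415/(-321) + 178/((2*(-22)²)) = -415*(-1/321) + 178/((2*484)) = 415/321 + 178/968 = 415/321 + 178*(1/968) = 415/321 + 89/484 = 229429/155364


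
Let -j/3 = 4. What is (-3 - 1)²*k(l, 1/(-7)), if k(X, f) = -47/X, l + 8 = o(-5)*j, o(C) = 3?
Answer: 188/11 ≈ 17.091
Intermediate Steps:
j = -12 (j = -3*4 = -12)
l = -44 (l = -8 + 3*(-12) = -8 - 36 = -44)
(-3 - 1)²*k(l, 1/(-7)) = (-3 - 1)²*(-47/(-44)) = (-4)²*(-47*(-1/44)) = 16*(47/44) = 188/11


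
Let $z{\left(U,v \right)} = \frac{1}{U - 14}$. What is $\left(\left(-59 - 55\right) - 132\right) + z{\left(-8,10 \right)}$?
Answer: $- \frac{5413}{22} \approx -246.05$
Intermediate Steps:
$z{\left(U,v \right)} = \frac{1}{-14 + U}$
$\left(\left(-59 - 55\right) - 132\right) + z{\left(-8,10 \right)} = \left(\left(-59 - 55\right) - 132\right) + \frac{1}{-14 - 8} = \left(-114 - 132\right) + \frac{1}{-22} = -246 - \frac{1}{22} = - \frac{5413}{22}$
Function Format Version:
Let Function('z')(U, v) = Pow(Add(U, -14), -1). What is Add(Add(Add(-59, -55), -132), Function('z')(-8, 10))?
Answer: Rational(-5413, 22) ≈ -246.05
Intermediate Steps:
Function('z')(U, v) = Pow(Add(-14, U), -1)
Add(Add(Add(-59, -55), -132), Function('z')(-8, 10)) = Add(Add(Add(-59, -55), -132), Pow(Add(-14, -8), -1)) = Add(Add(-114, -132), Pow(-22, -1)) = Add(-246, Rational(-1, 22)) = Rational(-5413, 22)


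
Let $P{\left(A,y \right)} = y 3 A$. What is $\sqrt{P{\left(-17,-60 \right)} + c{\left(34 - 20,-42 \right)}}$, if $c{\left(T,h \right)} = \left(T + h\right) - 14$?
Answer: $\sqrt{3018} \approx 54.936$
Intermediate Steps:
$c{\left(T,h \right)} = -14 + T + h$
$P{\left(A,y \right)} = 3 A y$
$\sqrt{P{\left(-17,-60 \right)} + c{\left(34 - 20,-42 \right)}} = \sqrt{3 \left(-17\right) \left(-60\right) - 42} = \sqrt{3060 - 42} = \sqrt{3018}$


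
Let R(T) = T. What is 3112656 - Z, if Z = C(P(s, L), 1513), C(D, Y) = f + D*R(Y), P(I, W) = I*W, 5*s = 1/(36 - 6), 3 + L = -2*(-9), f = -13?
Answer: 31125177/10 ≈ 3.1125e+6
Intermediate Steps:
L = 15 (L = -3 - 2*(-9) = -3 + 18 = 15)
s = 1/150 (s = 1/(5*(36 - 6)) = (1/5)/30 = (1/5)*(1/30) = 1/150 ≈ 0.0066667)
C(D, Y) = -13 + D*Y
Z = 1383/10 (Z = -13 + ((1/150)*15)*1513 = -13 + (1/10)*1513 = -13 + 1513/10 = 1383/10 ≈ 138.30)
3112656 - Z = 3112656 - 1*1383/10 = 3112656 - 1383/10 = 31125177/10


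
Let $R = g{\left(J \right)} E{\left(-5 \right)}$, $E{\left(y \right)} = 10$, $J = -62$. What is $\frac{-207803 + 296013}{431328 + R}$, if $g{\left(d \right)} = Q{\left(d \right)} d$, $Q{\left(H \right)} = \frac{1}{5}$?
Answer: $\frac{44105}{215602} \approx 0.20457$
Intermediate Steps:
$Q{\left(H \right)} = \frac{1}{5}$
$g{\left(d \right)} = \frac{d}{5}$
$R = -124$ ($R = \frac{1}{5} \left(-62\right) 10 = \left(- \frac{62}{5}\right) 10 = -124$)
$\frac{-207803 + 296013}{431328 + R} = \frac{-207803 + 296013}{431328 - 124} = \frac{88210}{431204} = 88210 \cdot \frac{1}{431204} = \frac{44105}{215602}$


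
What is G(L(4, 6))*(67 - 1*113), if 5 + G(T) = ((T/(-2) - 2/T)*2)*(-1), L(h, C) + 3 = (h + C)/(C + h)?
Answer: 414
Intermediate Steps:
L(h, C) = -2 (L(h, C) = -3 + (h + C)/(C + h) = -3 + (C + h)/(C + h) = -3 + 1 = -2)
G(T) = -5 + T + 4/T (G(T) = -5 + ((T/(-2) - 2/T)*2)*(-1) = -5 + ((T*(-1/2) - 2/T)*2)*(-1) = -5 + ((-T/2 - 2/T)*2)*(-1) = -5 + ((-2/T - T/2)*2)*(-1) = -5 + (-T - 4/T)*(-1) = -5 + (T + 4/T) = -5 + T + 4/T)
G(L(4, 6))*(67 - 1*113) = (-5 - 2 + 4/(-2))*(67 - 1*113) = (-5 - 2 + 4*(-1/2))*(67 - 113) = (-5 - 2 - 2)*(-46) = -9*(-46) = 414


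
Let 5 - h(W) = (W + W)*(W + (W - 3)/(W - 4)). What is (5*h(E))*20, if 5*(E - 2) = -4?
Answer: 404/7 ≈ 57.714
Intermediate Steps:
E = 6/5 (E = 2 + (⅕)*(-4) = 2 - ⅘ = 6/5 ≈ 1.2000)
h(W) = 5 - 2*W*(W + (-3 + W)/(-4 + W)) (h(W) = 5 - (W + W)*(W + (W - 3)/(W - 4)) = 5 - 2*W*(W + (-3 + W)/(-4 + W)))
(5*h(E))*20 = (5*((-20 - 2*(6/5)³ + 6*(6/5)² + 11*(6/5))/(-4 + 6/5)))*20 = (5*((-20 - 2*216/125 + 6*(36/25) + 66/5)/(-14/5)))*20 = (5*(-5*(-20 - 432/125 + 216/25 + 66/5)/14))*20 = (5*(-5/14*(-202/125)))*20 = (5*(101/175))*20 = (101/35)*20 = 404/7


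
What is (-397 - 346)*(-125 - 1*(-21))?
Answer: 77272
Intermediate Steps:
(-397 - 346)*(-125 - 1*(-21)) = -743*(-125 + 21) = -743*(-104) = 77272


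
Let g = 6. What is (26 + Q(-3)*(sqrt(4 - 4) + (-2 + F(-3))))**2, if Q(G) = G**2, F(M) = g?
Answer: 3844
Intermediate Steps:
F(M) = 6
(26 + Q(-3)*(sqrt(4 - 4) + (-2 + F(-3))))**2 = (26 + (-3)**2*(sqrt(4 - 4) + (-2 + 6)))**2 = (26 + 9*(sqrt(0) + 4))**2 = (26 + 9*(0 + 4))**2 = (26 + 9*4)**2 = (26 + 36)**2 = 62**2 = 3844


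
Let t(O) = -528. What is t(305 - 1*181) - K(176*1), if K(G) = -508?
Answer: -20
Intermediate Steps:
t(305 - 1*181) - K(176*1) = -528 - 1*(-508) = -528 + 508 = -20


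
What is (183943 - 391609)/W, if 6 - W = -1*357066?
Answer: -34611/59512 ≈ -0.58158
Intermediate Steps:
W = 357072 (W = 6 - (-1)*357066 = 6 - 1*(-357066) = 6 + 357066 = 357072)
(183943 - 391609)/W = (183943 - 391609)/357072 = -207666*1/357072 = -34611/59512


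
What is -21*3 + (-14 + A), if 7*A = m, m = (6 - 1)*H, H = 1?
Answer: -534/7 ≈ -76.286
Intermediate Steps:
m = 5 (m = (6 - 1)*1 = 5*1 = 5)
A = 5/7 (A = (1/7)*5 = 5/7 ≈ 0.71429)
-21*3 + (-14 + A) = -21*3 + (-14 + 5/7) = -63 - 93/7 = -534/7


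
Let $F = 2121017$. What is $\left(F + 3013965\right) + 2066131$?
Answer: $7201113$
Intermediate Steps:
$\left(F + 3013965\right) + 2066131 = \left(2121017 + 3013965\right) + 2066131 = 5134982 + 2066131 = 7201113$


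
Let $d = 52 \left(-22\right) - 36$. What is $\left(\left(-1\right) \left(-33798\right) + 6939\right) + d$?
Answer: $39557$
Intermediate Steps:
$d = -1180$ ($d = -1144 - 36 = -1180$)
$\left(\left(-1\right) \left(-33798\right) + 6939\right) + d = \left(\left(-1\right) \left(-33798\right) + 6939\right) - 1180 = \left(33798 + 6939\right) - 1180 = 40737 - 1180 = 39557$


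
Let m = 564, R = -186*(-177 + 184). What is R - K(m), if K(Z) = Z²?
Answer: -319398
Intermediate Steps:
R = -1302 (R = -186*7 = -1302)
R - K(m) = -1302 - 1*564² = -1302 - 1*318096 = -1302 - 318096 = -319398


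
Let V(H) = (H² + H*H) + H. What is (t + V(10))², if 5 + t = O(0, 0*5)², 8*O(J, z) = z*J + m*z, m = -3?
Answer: 42025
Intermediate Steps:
V(H) = H + 2*H² (V(H) = (H² + H²) + H = 2*H² + H = H + 2*H²)
O(J, z) = -3*z/8 + J*z/8 (O(J, z) = (z*J - 3*z)/8 = (J*z - 3*z)/8 = (-3*z + J*z)/8 = -3*z/8 + J*z/8)
t = -5 (t = -5 + ((0*5)*(-3 + 0)/8)² = -5 + ((⅛)*0*(-3))² = -5 + 0² = -5 + 0 = -5)
(t + V(10))² = (-5 + 10*(1 + 2*10))² = (-5 + 10*(1 + 20))² = (-5 + 10*21)² = (-5 + 210)² = 205² = 42025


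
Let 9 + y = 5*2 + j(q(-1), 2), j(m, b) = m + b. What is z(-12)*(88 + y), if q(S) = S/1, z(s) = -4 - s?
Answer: 720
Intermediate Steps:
q(S) = S (q(S) = S*1 = S)
j(m, b) = b + m
y = 2 (y = -9 + (5*2 + (2 - 1)) = -9 + (10 + 1) = -9 + 11 = 2)
z(-12)*(88 + y) = (-4 - 1*(-12))*(88 + 2) = (-4 + 12)*90 = 8*90 = 720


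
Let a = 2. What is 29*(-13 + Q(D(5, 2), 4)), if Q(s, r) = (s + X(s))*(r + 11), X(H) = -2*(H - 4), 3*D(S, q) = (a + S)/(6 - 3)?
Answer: 8294/3 ≈ 2764.7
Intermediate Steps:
D(S, q) = 2/9 + S/9 (D(S, q) = ((2 + S)/(6 - 3))/3 = ((2 + S)/3)/3 = ((2 + S)*(1/3))/3 = (2/3 + S/3)/3 = 2/9 + S/9)
X(H) = 8 - 2*H (X(H) = -2*(-4 + H) = 8 - 2*H)
Q(s, r) = (8 - s)*(11 + r) (Q(s, r) = (s + (8 - 2*s))*(r + 11) = (8 - s)*(11 + r))
29*(-13 + Q(D(5, 2), 4)) = 29*(-13 + (88 - 11*(2/9 + (1/9)*5) + 8*4 - 1*4*(2/9 + (1/9)*5))) = 29*(-13 + (88 - 11*(2/9 + 5/9) + 32 - 1*4*(2/9 + 5/9))) = 29*(-13 + (88 - 11*7/9 + 32 - 1*4*7/9)) = 29*(-13 + (88 - 77/9 + 32 - 28/9)) = 29*(-13 + 325/3) = 29*(286/3) = 8294/3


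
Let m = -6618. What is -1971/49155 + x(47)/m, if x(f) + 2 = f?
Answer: -1695117/36145310 ≈ -0.046897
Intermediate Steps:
x(f) = -2 + f
-1971/49155 + x(47)/m = -1971/49155 + (-2 + 47)/(-6618) = -1971*1/49155 + 45*(-1/6618) = -657/16385 - 15/2206 = -1695117/36145310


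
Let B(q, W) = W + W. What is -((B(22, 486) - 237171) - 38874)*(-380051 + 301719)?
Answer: -21547018236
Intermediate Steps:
B(q, W) = 2*W
-((B(22, 486) - 237171) - 38874)*(-380051 + 301719) = -((2*486 - 237171) - 38874)*(-380051 + 301719) = -((972 - 237171) - 38874)*(-78332) = -(-236199 - 38874)*(-78332) = -(-275073)*(-78332) = -1*21547018236 = -21547018236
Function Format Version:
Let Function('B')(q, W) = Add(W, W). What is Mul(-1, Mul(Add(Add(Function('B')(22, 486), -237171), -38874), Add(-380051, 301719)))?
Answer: -21547018236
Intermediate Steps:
Function('B')(q, W) = Mul(2, W)
Mul(-1, Mul(Add(Add(Function('B')(22, 486), -237171), -38874), Add(-380051, 301719))) = Mul(-1, Mul(Add(Add(Mul(2, 486), -237171), -38874), Add(-380051, 301719))) = Mul(-1, Mul(Add(Add(972, -237171), -38874), -78332)) = Mul(-1, Mul(Add(-236199, -38874), -78332)) = Mul(-1, Mul(-275073, -78332)) = Mul(-1, 21547018236) = -21547018236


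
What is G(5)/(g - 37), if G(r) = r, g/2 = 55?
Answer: 5/73 ≈ 0.068493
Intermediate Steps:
g = 110 (g = 2*55 = 110)
G(5)/(g - 37) = 5/(110 - 37) = 5/73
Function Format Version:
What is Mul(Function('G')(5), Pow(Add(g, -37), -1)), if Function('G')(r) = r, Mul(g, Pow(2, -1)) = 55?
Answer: Rational(5, 73) ≈ 0.068493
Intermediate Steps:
g = 110 (g = Mul(2, 55) = 110)
Mul(Function('G')(5), Pow(Add(g, -37), -1)) = Mul(5, Pow(Add(110, -37), -1)) = Mul(5, Pow(73, -1)) = Mul(5, Rational(1, 73)) = Rational(5, 73)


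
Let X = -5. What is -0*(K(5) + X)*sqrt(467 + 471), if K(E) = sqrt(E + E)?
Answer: 0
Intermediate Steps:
K(E) = sqrt(2)*sqrt(E) (K(E) = sqrt(2*E) = sqrt(2)*sqrt(E))
-0*(K(5) + X)*sqrt(467 + 471) = -0*(sqrt(2)*sqrt(5) - 5)*sqrt(467 + 471) = -0*(sqrt(10) - 5)*sqrt(938) = -0*(-5 + sqrt(10))*sqrt(938) = -0*sqrt(938) = -1*0 = 0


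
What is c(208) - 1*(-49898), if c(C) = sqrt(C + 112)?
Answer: 49898 + 8*sqrt(5) ≈ 49916.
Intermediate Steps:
c(C) = sqrt(112 + C)
c(208) - 1*(-49898) = sqrt(112 + 208) - 1*(-49898) = sqrt(320) + 49898 = 8*sqrt(5) + 49898 = 49898 + 8*sqrt(5)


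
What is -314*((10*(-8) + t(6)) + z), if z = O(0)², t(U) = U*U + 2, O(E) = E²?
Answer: 13188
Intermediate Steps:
t(U) = 2 + U² (t(U) = U² + 2 = 2 + U²)
z = 0 (z = (0²)² = 0² = 0)
-314*((10*(-8) + t(6)) + z) = -314*((10*(-8) + (2 + 6²)) + 0) = -314*((-80 + (2 + 36)) + 0) = -314*((-80 + 38) + 0) = -314*(-42 + 0) = -314*(-42) = 13188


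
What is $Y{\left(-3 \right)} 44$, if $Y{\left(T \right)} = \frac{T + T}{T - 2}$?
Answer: $\frac{264}{5} \approx 52.8$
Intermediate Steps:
$Y{\left(T \right)} = \frac{2 T}{-2 + T}$
$Y{\left(-3 \right)} 44 = 2 \left(-3\right) \frac{1}{-2 - 3} \cdot 44 = 2 \left(-3\right) \frac{1}{-5} \cdot 44 = 2 \left(-3\right) \left(- \frac{1}{5}\right) 44 = \frac{6}{5} \cdot 44 = \frac{264}{5}$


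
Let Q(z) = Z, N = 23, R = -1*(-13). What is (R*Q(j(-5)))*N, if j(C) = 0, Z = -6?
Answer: -1794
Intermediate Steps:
R = 13
Q(z) = -6
(R*Q(j(-5)))*N = (13*(-6))*23 = -78*23 = -1794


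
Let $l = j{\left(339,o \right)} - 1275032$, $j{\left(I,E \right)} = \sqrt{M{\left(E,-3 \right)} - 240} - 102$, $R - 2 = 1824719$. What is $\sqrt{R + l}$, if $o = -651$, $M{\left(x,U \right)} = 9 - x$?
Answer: $\sqrt{549587 + 2 \sqrt{105}} \approx 741.36$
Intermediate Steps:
$R = 1824721$ ($R = 2 + 1824719 = 1824721$)
$j{\left(I,E \right)} = -102 + \sqrt{-231 - E}$ ($j{\left(I,E \right)} = \sqrt{\left(9 - E\right) - 240} - 102 = \sqrt{-231 - E} - 102 = -102 + \sqrt{-231 - E}$)
$l = -1275134 + 2 \sqrt{105}$ ($l = \left(-102 + \sqrt{-231 - -651}\right) - 1275032 = \left(-102 + \sqrt{-231 + 651}\right) - 1275032 = \left(-102 + \sqrt{420}\right) - 1275032 = \left(-102 + 2 \sqrt{105}\right) - 1275032 = -1275134 + 2 \sqrt{105} \approx -1.2751 \cdot 10^{6}$)
$\sqrt{R + l} = \sqrt{1824721 - \left(1275134 - 2 \sqrt{105}\right)} = \sqrt{549587 + 2 \sqrt{105}}$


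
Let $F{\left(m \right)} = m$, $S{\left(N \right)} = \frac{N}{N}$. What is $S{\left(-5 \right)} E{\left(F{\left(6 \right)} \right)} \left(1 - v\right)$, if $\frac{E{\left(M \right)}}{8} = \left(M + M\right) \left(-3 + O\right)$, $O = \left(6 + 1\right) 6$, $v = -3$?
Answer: $14976$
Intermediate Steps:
$S{\left(N \right)} = 1$
$O = 42$ ($O = 7 \cdot 6 = 42$)
$E{\left(M \right)} = 624 M$ ($E{\left(M \right)} = 8 \left(M + M\right) \left(-3 + 42\right) = 8 \cdot 2 M 39 = 8 \cdot 78 M = 624 M$)
$S{\left(-5 \right)} E{\left(F{\left(6 \right)} \right)} \left(1 - v\right) = 1 \cdot 624 \cdot 6 \left(1 - -3\right) = 1 \cdot 3744 \left(1 + 3\right) = 3744 \cdot 4 = 14976$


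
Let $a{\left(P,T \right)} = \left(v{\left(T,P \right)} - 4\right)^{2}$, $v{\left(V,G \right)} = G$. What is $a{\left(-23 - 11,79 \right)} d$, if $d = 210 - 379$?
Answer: $-244036$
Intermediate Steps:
$d = -169$ ($d = 210 - 379 = -169$)
$a{\left(P,T \right)} = \left(-4 + P\right)^{2}$ ($a{\left(P,T \right)} = \left(P - 4\right)^{2} = \left(-4 + P\right)^{2}$)
$a{\left(-23 - 11,79 \right)} d = \left(-4 - 34\right)^{2} \left(-169\right) = \left(-38\right)^{2} \left(-169\right) = 1444 \left(-169\right) = -244036$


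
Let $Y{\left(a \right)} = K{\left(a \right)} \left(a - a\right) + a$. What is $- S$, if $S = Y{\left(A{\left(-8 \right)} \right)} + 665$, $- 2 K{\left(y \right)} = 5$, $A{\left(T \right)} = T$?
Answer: $-657$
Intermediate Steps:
$K{\left(y \right)} = - \frac{5}{2}$ ($K{\left(y \right)} = \left(- \frac{1}{2}\right) 5 = - \frac{5}{2}$)
$Y{\left(a \right)} = a$ ($Y{\left(a \right)} = - \frac{5 \left(a - a\right)}{2} + a = \left(- \frac{5}{2}\right) 0 + a = 0 + a = a$)
$S = 657$ ($S = -8 + 665 = 657$)
$- S = \left(-1\right) 657 = -657$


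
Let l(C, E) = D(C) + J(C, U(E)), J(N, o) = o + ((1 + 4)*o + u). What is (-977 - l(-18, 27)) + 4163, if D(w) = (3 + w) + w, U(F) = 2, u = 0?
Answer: 3207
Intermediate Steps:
J(N, o) = 6*o (J(N, o) = o + ((1 + 4)*o + 0) = o + (5*o + 0) = o + 5*o = 6*o)
D(w) = 3 + 2*w
l(C, E) = 15 + 2*C (l(C, E) = (3 + 2*C) + 6*2 = (3 + 2*C) + 12 = 15 + 2*C)
(-977 - l(-18, 27)) + 4163 = (-977 - (15 + 2*(-18))) + 4163 = (-977 - (15 - 36)) + 4163 = (-977 - 1*(-21)) + 4163 = (-977 + 21) + 4163 = -956 + 4163 = 3207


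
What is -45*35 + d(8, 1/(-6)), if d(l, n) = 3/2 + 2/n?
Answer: -3171/2 ≈ -1585.5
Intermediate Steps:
d(l, n) = 3/2 + 2/n (d(l, n) = 3*(½) + 2/n = 3/2 + 2/n)
-45*35 + d(8, 1/(-6)) = -45*35 + (3/2 + 2/(1/(-6))) = -1575 + (3/2 + 2/(-⅙)) = -1575 + (3/2 + 2*(-6)) = -1575 + (3/2 - 12) = -1575 - 21/2 = -3171/2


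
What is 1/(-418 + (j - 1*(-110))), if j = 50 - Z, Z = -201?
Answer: -1/57 ≈ -0.017544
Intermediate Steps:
j = 251 (j = 50 - 1*(-201) = 50 + 201 = 251)
1/(-418 + (j - 1*(-110))) = 1/(-418 + (251 - 1*(-110))) = 1/(-418 + (251 + 110)) = 1/(-418 + 361) = 1/(-57) = -1/57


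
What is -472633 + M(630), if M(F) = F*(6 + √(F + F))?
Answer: -468853 + 3780*√35 ≈ -4.4649e+5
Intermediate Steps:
M(F) = F*(6 + √2*√F) (M(F) = F*(6 + √(2*F)) = F*(6 + √2*√F))
-472633 + M(630) = -472633 + (6*630 + √2*630^(3/2)) = -472633 + (3780 + √2*(1890*√70)) = -472633 + (3780 + 3780*√35) = -468853 + 3780*√35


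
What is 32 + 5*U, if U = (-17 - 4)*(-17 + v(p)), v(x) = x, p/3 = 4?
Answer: 557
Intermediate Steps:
p = 12 (p = 3*4 = 12)
U = 105 (U = (-17 - 4)*(-17 + 12) = -21*(-5) = 105)
32 + 5*U = 32 + 5*105 = 32 + 525 = 557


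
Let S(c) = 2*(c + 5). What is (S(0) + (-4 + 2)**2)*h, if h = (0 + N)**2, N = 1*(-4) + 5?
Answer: 14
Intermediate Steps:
N = 1 (N = -4 + 5 = 1)
S(c) = 10 + 2*c (S(c) = 2*(5 + c) = 10 + 2*c)
h = 1 (h = (0 + 1)**2 = 1**2 = 1)
(S(0) + (-4 + 2)**2)*h = ((10 + 2*0) + (-4 + 2)**2)*1 = ((10 + 0) + (-2)**2)*1 = (10 + 4)*1 = 14*1 = 14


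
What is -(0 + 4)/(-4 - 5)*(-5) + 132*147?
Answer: 174616/9 ≈ 19402.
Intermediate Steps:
-(0 + 4)/(-4 - 5)*(-5) + 132*147 = -4/(-9)*(-5) + 19404 = -4*(-1)/9*(-5) + 19404 = -1*(-4/9)*(-5) + 19404 = (4/9)*(-5) + 19404 = -20/9 + 19404 = 174616/9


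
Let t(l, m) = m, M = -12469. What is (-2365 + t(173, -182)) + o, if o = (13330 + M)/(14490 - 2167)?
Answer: -31385820/12323 ≈ -2546.9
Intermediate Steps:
o = 861/12323 (o = (13330 - 12469)/(14490 - 2167) = 861/12323 ≈ 0.069869)
(-2365 + t(173, -182)) + o = (-2365 - 182) + 861/12323 = -2547 + 861/12323 = -31385820/12323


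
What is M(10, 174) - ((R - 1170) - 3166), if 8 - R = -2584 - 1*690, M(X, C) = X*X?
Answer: 1154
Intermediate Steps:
M(X, C) = X**2
R = 3282 (R = 8 - (-2584 - 1*690) = 8 - (-2584 - 690) = 8 - 1*(-3274) = 8 + 3274 = 3282)
M(10, 174) - ((R - 1170) - 3166) = 10**2 - ((3282 - 1170) - 3166) = 100 - (2112 - 3166) = 100 - 1*(-1054) = 100 + 1054 = 1154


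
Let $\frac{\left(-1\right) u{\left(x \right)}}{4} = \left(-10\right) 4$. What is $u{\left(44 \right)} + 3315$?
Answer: $3475$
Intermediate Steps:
$u{\left(x \right)} = 160$ ($u{\left(x \right)} = - 4 \left(\left(-10\right) 4\right) = \left(-4\right) \left(-40\right) = 160$)
$u{\left(44 \right)} + 3315 = 160 + 3315 = 3475$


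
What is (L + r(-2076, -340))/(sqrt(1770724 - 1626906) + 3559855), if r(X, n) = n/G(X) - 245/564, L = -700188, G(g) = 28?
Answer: -9840834252417545/50031296400013236 + 2764391879*sqrt(143818)/50031296400013236 ≈ -0.19667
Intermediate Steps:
r(X, n) = -245/564 + n/28 (r(X, n) = n/28 - 245/564 = -245/564 + n/28)
(L + r(-2076, -340))/(sqrt(1770724 - 1626906) + 3559855) = (-700188 + (-245/564 + (1/28)*(-340)))/(sqrt(1770724 - 1626906) + 3559855) = (-700188 + (-245/564 - 85/7))/(sqrt(143818) + 3559855) = (-700188 - 49655/3948)/(3559855 + sqrt(143818)) = -2764391879/(3948*(3559855 + sqrt(143818)))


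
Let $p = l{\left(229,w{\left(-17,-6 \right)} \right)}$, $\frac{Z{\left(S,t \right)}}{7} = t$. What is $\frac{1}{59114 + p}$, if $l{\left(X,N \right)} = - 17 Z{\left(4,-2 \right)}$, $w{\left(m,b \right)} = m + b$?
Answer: $\frac{1}{59352} \approx 1.6849 \cdot 10^{-5}$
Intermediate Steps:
$w{\left(m,b \right)} = b + m$
$Z{\left(S,t \right)} = 7 t$
$l{\left(X,N \right)} = 238$ ($l{\left(X,N \right)} = - 17 \cdot 7 \left(-2\right) = \left(-17\right) \left(-14\right) = 238$)
$p = 238$
$\frac{1}{59114 + p} = \frac{1}{59114 + 238} = \frac{1}{59352}$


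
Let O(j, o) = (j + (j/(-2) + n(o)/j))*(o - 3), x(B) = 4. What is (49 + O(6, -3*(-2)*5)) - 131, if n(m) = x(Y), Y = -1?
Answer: 17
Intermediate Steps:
n(m) = 4
O(j, o) = (-3 + o)*(j/2 + 4/j) (O(j, o) = (j + (j/(-2) + 4/j))*(o - 3) = (j + (j*(-½) + 4/j))*(-3 + o) = (j + (-j/2 + 4/j))*(-3 + o) = (j + (4/j - j/2))*(-3 + o) = (j/2 + 4/j)*(-3 + o) = (-3 + o)*(j/2 + 4/j))
(49 + O(6, -3*(-2)*5)) - 131 = (49 + (½)*(-24 + 8*(-3*(-2)*5) + 6²*(-3 - 3*(-2)*5))/6) - 131 = (49 + (½)*(⅙)*(-24 + 8*(6*5) + 36*(-3 + 6*5))) - 131 = (49 + (½)*(⅙)*(-24 + 8*30 + 36*(-3 + 30))) - 131 = (49 + (½)*(⅙)*(-24 + 240 + 36*27)) - 131 = (49 + (½)*(⅙)*(-24 + 240 + 972)) - 131 = (49 + (½)*(⅙)*1188) - 131 = (49 + 99) - 131 = 148 - 131 = 17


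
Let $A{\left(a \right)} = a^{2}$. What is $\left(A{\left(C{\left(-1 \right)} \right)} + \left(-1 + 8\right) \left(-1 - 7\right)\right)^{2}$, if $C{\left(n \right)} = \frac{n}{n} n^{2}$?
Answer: $3025$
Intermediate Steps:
$C{\left(n \right)} = n^{2}$ ($C{\left(n \right)} = 1 n^{2} = n^{2}$)
$\left(A{\left(C{\left(-1 \right)} \right)} + \left(-1 + 8\right) \left(-1 - 7\right)\right)^{2} = \left(\left(\left(-1\right)^{2}\right)^{2} + \left(-1 + 8\right) \left(-1 - 7\right)\right)^{2} = \left(1^{2} + 7 \left(-8\right)\right)^{2} = \left(1 - 56\right)^{2} = \left(-55\right)^{2} = 3025$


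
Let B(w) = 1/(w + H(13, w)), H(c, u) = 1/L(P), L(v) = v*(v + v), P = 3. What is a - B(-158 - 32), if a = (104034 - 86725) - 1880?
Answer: 52751769/3419 ≈ 15429.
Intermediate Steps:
L(v) = 2*v**2 (L(v) = v*(2*v) = 2*v**2)
H(c, u) = 1/18 (H(c, u) = 1/(2*3**2) = 1/(2*9) = 1/18)
B(w) = 1/(1/18 + w) (B(w) = 1/(w + 1/18) = 1/(1/18 + w))
a = 15429 (a = 17309 - 1880 = 15429)
a - B(-158 - 32) = 15429 - 18/(1 + 18*(-158 - 32)) = 15429 - 18/(1 + 18*(-190)) = 15429 - 18/(1 - 3420) = 15429 - 18/(-3419) = 15429 - 18*(-1)/3419 = 15429 - 1*(-18/3419) = 15429 + 18/3419 = 52751769/3419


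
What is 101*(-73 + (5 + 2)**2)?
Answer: -2424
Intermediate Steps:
101*(-73 + (5 + 2)**2) = 101*(-73 + 7**2) = 101*(-73 + 49) = 101*(-24) = -2424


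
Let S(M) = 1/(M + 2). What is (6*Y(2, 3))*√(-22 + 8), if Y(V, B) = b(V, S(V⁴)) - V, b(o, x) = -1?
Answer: -18*I*√14 ≈ -67.35*I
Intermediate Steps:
S(M) = 1/(2 + M)
Y(V, B) = -1 - V
(6*Y(2, 3))*√(-22 + 8) = (6*(-1 - 1*2))*√(-22 + 8) = (6*(-1 - 2))*√(-14) = (6*(-3))*(I*√14) = -18*I*√14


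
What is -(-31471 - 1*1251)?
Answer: 32722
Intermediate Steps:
-(-31471 - 1*1251) = -(-31471 - 1251) = -1*(-32722) = 32722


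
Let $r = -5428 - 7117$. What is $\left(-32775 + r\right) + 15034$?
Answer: $-30286$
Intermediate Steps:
$r = -12545$ ($r = -5428 - 7117 = -12545$)
$\left(-32775 + r\right) + 15034 = \left(-32775 - 12545\right) + 15034 = -45320 + 15034 = -30286$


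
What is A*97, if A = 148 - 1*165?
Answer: -1649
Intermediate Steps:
A = -17 (A = 148 - 165 = -17)
A*97 = -17*97 = -1649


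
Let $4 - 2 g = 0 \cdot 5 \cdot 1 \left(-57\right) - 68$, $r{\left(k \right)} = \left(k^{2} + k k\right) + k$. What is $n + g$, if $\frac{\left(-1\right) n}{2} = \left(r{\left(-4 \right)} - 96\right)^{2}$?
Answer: $-9212$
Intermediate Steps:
$r{\left(k \right)} = k + 2 k^{2}$ ($r{\left(k \right)} = \left(k^{2} + k^{2}\right) + k = 2 k^{2} + k = k + 2 k^{2}$)
$g = 36$ ($g = 2 - \frac{0 \cdot 5 \cdot 1 \left(-57\right) - 68}{2} = 2 - \frac{0 \cdot 1 \left(-57\right) - 68}{2} = 2 - \frac{0 \left(-57\right) - 68}{2} = 2 - \frac{0 - 68}{2} = 2 - -34 = 2 + 34 = 36$)
$n = -9248$ ($n = - 2 \left(- 4 \left(1 + 2 \left(-4\right)\right) - 96\right)^{2} = - 2 \left(- 4 \left(1 - 8\right) - 96\right)^{2} = - 2 \left(\left(-4\right) \left(-7\right) - 96\right)^{2} = - 2 \left(28 - 96\right)^{2} = - 2 \left(-68\right)^{2} = \left(-2\right) 4624 = -9248$)
$n + g = -9248 + 36 = -9212$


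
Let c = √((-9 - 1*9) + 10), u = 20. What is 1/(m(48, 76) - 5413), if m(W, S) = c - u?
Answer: -5433/29517497 - 2*I*√2/29517497 ≈ -0.00018406 - 9.5822e-8*I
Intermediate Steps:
c = 2*I*√2 (c = √((-9 - 9) + 10) = √(-18 + 10) = √(-8) = 2*I*√2 ≈ 2.8284*I)
m(W, S) = -20 + 2*I*√2 (m(W, S) = 2*I*√2 - 1*20 = 2*I*√2 - 20 = -20 + 2*I*√2)
1/(m(48, 76) - 5413) = 1/((-20 + 2*I*√2) - 5413) = 1/(-5433 + 2*I*√2)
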